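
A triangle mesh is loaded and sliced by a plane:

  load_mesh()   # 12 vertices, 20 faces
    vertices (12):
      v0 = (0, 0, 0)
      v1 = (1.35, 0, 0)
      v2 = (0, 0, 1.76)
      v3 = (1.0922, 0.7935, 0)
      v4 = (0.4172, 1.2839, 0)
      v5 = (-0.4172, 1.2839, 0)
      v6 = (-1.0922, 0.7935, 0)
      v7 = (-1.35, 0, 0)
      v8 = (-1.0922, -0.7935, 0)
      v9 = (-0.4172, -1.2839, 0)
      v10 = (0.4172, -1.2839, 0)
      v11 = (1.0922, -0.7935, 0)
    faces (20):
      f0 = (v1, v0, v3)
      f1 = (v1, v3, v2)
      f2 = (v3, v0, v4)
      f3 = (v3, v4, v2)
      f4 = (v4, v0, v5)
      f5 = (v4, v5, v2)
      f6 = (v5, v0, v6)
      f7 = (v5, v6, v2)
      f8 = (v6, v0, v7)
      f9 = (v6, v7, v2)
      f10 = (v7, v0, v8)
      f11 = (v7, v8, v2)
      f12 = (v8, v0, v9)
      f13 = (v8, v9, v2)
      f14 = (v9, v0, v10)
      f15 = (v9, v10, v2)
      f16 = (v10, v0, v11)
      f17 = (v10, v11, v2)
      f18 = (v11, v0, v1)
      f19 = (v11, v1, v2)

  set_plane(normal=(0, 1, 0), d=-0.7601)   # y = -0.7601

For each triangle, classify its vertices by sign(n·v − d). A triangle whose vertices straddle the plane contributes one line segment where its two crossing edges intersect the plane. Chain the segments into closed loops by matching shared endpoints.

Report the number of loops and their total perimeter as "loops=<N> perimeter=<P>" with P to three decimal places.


Straddling triangles (10 of 20):
  (v7,v0,v8) [++-] → (-1.04623, -0.7601, 0)–(-1.10305, -0.7601, 0)  len=0.0568
  (v7,v8,v2) [+-+] → (-1.10305, -0.7601, 0)–(-1.04623, -0.7601, 0.0740819)  len=0.0934
  (v8,v0,v9) [-+-] → (-1.04623, -0.7601, 0)–(-0.246993, -0.7601, 0)  len=0.7992
  (v8,v9,v2) [--+] → (-0.246993, -0.7601, 0.718037)–(-1.04623, -0.7601, 0.0740819)  len=1.0264
  (v9,v0,v10) [-+-] → (-0.246993, -0.7601, 0)–(0.246993, -0.7601, 0)  len=0.4940
  (v9,v10,v2) [--+] → (0.246993, -0.7601, 0.718037)–(-0.246993, -0.7601, 0.718037)  len=0.4940
  (v10,v0,v11) [-+-] → (0.246993, -0.7601, 0)–(1.04623, -0.7601, 0)  len=0.7992
  (v10,v11,v2) [--+] → (1.04623, -0.7601, 0.0740819)–(0.246993, -0.7601, 0.718037)  len=1.0264
  (v11,v0,v1) [-++] → (1.04623, -0.7601, 0)–(1.10305, -0.7601, 0)  len=0.0568
  (v11,v1,v2) [-++] → (1.10305, -0.7601, 0)–(1.04623, -0.7601, 0.0740819)  len=0.0934

Chained into 1 loop(s):
  loop 1: 10 segments, perimeter = 4.9396
Total perimeter = 4.940

loops=1 perimeter=4.940


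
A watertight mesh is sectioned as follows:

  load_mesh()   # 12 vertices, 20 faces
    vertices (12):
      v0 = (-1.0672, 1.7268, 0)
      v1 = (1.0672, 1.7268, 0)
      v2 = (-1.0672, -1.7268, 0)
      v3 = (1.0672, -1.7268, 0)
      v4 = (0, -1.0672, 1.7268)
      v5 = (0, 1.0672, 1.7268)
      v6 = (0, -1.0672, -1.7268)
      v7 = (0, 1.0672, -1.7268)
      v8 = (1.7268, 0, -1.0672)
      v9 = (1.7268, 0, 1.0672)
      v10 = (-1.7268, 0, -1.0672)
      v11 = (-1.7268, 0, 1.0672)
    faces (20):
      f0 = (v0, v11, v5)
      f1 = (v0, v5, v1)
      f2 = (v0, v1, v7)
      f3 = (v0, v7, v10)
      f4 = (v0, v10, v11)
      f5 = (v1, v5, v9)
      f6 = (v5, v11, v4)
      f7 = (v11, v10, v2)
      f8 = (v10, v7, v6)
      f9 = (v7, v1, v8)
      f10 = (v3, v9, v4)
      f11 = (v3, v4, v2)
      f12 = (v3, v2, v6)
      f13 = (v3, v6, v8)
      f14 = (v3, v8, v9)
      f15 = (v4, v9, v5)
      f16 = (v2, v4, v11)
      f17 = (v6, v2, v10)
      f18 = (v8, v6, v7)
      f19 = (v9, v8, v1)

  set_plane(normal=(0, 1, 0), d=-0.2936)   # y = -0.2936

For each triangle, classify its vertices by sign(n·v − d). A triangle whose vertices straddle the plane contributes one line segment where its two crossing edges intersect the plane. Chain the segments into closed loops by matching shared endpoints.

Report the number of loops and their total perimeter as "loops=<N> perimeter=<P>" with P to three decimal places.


Straddling triangles (10 of 20):
  (v5,v11,v4) [++-] → (-1.25174, -0.2936, 1.24866)–(0, -0.2936, 1.7268)  len=1.3399
  (v11,v10,v2) [++-] → (-1.61465, -0.2936, -0.885749)–(-1.61465, -0.2936, 0.885749)  len=1.7715
  (v10,v7,v6) [++-] → (0, -0.2936, -1.7268)–(-1.25174, -0.2936, -1.24866)  len=1.3399
  (v3,v9,v4) [-+-] → (1.61465, -0.2936, 0.885749)–(1.25174, -0.2936, 1.24866)  len=0.5132
  (v3,v6,v8) [--+] → (1.25174, -0.2936, -1.24866)–(1.61465, -0.2936, -0.885749)  len=0.5132
  (v3,v8,v9) [-++] → (1.61465, -0.2936, -0.885749)–(1.61465, -0.2936, 0.885749)  len=1.7715
  (v4,v9,v5) [-++] → (1.25174, -0.2936, 1.24866)–(0, -0.2936, 1.7268)  len=1.3399
  (v2,v4,v11) [--+] → (-1.25174, -0.2936, 1.24866)–(-1.61465, -0.2936, 0.885749)  len=0.5132
  (v6,v2,v10) [--+] → (-1.61465, -0.2936, -0.885749)–(-1.25174, -0.2936, -1.24866)  len=0.5132
  (v8,v6,v7) [+-+] → (1.25174, -0.2936, -1.24866)–(0, -0.2936, -1.7268)  len=1.3399

Chained into 1 loop(s):
  loop 1: 10 segments, perimeter = 10.9557
Total perimeter = 10.956

loops=1 perimeter=10.956


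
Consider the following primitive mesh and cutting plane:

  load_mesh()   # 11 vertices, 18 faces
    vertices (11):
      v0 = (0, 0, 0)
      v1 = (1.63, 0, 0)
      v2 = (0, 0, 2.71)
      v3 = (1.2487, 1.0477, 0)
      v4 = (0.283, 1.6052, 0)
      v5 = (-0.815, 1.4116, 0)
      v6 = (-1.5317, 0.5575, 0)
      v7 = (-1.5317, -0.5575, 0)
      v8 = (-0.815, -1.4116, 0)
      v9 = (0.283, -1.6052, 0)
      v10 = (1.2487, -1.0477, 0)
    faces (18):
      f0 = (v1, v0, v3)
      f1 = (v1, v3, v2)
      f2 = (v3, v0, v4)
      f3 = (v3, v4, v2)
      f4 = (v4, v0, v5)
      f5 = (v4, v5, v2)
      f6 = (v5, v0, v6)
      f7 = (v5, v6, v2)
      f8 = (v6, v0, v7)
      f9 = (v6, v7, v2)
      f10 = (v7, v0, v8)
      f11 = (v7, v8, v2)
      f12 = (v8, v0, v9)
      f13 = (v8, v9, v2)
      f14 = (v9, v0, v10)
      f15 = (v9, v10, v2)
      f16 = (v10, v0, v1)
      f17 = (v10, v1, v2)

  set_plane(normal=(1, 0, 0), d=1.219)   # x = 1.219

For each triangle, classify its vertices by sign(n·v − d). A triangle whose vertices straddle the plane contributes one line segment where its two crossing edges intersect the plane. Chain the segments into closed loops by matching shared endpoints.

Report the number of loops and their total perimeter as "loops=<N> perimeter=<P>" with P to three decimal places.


Straddling triangles (8 of 18):
  (v1,v0,v3) [+-+] → (1.219, 0, 0)–(1.219, 1.02278, 0)  len=1.0228
  (v1,v3,v2) [++-] → (1.219, 1.02278, 0.0644566)–(1.219, 0, 0.683319)  len=1.1954
  (v3,v0,v4) [+--] → (1.219, 1.02278, 0)–(1.219, 1.06485, 0)  len=0.0421
  (v3,v4,v2) [+--] → (1.219, 1.06485, 0)–(1.219, 1.02278, 0.0644566)  len=0.0770
  (v9,v0,v10) [--+] → (1.219, -1.02278, 0)–(1.219, -1.06485, 0)  len=0.0421
  (v9,v10,v2) [-+-] → (1.219, -1.06485, 0)–(1.219, -1.02278, 0.0644566)  len=0.0770
  (v10,v0,v1) [+-+] → (1.219, -1.02278, 0)–(1.219, 0, 0)  len=1.0228
  (v10,v1,v2) [++-] → (1.219, 0, 0.683319)–(1.219, -1.02278, 0.0644566)  len=1.1954

Chained into 1 loop(s):
  loop 1: 8 segments, perimeter = 4.6745
Total perimeter = 4.675

loops=1 perimeter=4.675


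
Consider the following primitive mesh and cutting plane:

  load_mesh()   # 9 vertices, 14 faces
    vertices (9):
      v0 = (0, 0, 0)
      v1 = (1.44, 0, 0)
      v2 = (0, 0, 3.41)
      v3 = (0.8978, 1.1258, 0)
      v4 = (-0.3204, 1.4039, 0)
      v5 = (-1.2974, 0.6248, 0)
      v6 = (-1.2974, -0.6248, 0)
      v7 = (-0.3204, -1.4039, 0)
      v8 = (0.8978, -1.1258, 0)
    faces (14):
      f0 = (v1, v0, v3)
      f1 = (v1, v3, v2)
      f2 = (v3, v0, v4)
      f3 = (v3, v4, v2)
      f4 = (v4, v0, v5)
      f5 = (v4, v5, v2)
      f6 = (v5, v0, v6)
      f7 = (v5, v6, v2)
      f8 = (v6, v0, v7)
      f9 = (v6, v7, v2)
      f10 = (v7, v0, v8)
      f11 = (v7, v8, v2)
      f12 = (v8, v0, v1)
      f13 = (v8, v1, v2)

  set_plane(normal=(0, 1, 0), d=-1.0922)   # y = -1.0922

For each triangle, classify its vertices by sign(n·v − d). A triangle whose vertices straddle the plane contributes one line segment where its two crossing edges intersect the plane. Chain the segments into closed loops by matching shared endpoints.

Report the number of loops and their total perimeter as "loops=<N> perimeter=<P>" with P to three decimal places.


loops=1 perimeter=3.921

Straddling triangles (6 of 14):
  (v6,v0,v7) [++-] → (-0.249263, -1.0922, 0)–(-0.711275, -1.0922, 0)  len=0.4620
  (v6,v7,v2) [+-+] → (-0.711275, -1.0922, 0)–(-0.249263, -1.0922, 0.757103)  len=0.8869
  (v7,v0,v8) [-+-] → (-0.249263, -1.0922, 0)–(0.871005, -1.0922, 0)  len=1.1203
  (v7,v8,v2) [--+] → (0.871005, -1.0922, 0.101773)–(-0.249263, -1.0922, 0.757103)  len=1.2979
  (v8,v0,v1) [-++] → (0.871005, -1.0922, 0)–(0.913982, -1.0922, 0)  len=0.0430
  (v8,v1,v2) [-++] → (0.913982, -1.0922, 0)–(0.871005, -1.0922, 0.101773)  len=0.1105

Chained into 1 loop(s):
  loop 1: 6 segments, perimeter = 3.9205
Total perimeter = 3.921


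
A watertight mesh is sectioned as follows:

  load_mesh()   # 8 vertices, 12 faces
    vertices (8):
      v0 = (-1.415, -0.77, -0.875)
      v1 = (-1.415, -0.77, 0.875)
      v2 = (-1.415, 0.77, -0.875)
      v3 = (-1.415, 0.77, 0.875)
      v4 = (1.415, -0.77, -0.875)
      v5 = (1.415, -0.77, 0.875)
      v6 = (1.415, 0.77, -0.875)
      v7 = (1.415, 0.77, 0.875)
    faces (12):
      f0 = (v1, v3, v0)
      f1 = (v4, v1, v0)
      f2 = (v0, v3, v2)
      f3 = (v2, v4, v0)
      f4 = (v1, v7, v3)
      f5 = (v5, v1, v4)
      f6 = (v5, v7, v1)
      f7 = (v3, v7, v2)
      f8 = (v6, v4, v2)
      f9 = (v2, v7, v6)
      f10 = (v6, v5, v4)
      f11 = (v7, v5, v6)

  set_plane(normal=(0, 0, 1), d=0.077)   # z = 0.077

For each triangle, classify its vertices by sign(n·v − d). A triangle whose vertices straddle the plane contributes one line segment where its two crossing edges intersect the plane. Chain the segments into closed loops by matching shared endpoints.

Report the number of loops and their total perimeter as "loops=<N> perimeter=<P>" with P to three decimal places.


Straddling triangles (8 of 12):
  (v1,v3,v0) [++-] → (-1.415, 0.06776, 0.077)–(-1.415, -0.77, 0.077)  len=0.8378
  (v4,v1,v0) [-+-] → (-0.12452, -0.77, 0.077)–(-1.415, -0.77, 0.077)  len=1.2905
  (v0,v3,v2) [-+-] → (-1.415, 0.06776, 0.077)–(-1.415, 0.77, 0.077)  len=0.7022
  (v5,v1,v4) [++-] → (-0.12452, -0.77, 0.077)–(1.415, -0.77, 0.077)  len=1.5395
  (v3,v7,v2) [++-] → (0.12452, 0.77, 0.077)–(-1.415, 0.77, 0.077)  len=1.5395
  (v2,v7,v6) [-+-] → (0.12452, 0.77, 0.077)–(1.415, 0.77, 0.077)  len=1.2905
  (v6,v5,v4) [-+-] → (1.415, -0.06776, 0.077)–(1.415, -0.77, 0.077)  len=0.7022
  (v7,v5,v6) [++-] → (1.415, -0.06776, 0.077)–(1.415, 0.77, 0.077)  len=0.8378

Chained into 1 loop(s):
  loop 1: 8 segments, perimeter = 8.7400
Total perimeter = 8.740

loops=1 perimeter=8.740


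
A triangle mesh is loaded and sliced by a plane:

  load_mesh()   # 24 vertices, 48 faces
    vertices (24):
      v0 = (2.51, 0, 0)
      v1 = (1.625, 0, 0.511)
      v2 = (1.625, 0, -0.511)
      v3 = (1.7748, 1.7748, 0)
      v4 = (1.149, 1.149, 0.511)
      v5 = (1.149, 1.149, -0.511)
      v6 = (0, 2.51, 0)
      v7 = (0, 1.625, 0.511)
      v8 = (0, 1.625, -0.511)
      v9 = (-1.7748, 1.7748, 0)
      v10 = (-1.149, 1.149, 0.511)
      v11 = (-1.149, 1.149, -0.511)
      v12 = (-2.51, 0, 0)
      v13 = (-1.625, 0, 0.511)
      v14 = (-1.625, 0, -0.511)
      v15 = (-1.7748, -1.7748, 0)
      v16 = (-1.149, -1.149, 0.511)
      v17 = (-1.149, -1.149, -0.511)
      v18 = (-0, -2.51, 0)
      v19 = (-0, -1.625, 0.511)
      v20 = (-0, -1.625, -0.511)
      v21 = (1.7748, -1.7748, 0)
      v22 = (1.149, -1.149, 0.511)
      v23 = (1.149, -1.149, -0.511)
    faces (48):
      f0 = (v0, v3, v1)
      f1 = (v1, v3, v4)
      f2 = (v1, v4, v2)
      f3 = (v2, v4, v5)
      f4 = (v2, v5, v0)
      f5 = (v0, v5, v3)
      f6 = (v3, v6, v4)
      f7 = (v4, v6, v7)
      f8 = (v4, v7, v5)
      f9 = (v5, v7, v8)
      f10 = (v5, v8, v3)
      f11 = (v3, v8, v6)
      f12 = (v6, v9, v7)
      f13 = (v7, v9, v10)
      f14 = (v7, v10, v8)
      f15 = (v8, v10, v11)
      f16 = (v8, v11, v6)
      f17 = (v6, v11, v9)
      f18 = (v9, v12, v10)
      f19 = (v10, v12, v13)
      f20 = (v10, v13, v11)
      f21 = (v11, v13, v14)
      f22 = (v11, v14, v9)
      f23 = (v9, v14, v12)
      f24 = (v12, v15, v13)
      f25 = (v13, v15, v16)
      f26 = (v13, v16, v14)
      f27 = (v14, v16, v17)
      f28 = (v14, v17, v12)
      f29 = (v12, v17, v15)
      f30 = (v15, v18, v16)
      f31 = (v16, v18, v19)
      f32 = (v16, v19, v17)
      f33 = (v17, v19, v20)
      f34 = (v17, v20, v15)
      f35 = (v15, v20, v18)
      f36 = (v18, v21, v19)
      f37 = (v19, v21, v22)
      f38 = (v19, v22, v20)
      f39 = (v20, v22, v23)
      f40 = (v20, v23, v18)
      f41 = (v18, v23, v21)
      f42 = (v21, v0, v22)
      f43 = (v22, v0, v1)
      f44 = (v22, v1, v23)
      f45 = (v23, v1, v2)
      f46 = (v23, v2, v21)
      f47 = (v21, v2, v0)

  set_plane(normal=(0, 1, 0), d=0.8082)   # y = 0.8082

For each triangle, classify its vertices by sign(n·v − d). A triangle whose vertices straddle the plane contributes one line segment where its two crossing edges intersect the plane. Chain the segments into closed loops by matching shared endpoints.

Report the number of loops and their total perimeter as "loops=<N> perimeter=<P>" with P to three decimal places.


loops=2 perimeter=6.132

Straddling triangles (12 of 48):
  (v0,v3,v1) [-+-] → (2.17521, 0.8082, 0)–(1.69322, 0.8082, 0.278303)  len=0.5566
  (v1,v3,v4) [-++] → (1.69322, 0.8082, 0.278303)–(1.29018, 0.8082, 0.511)  len=0.4654
  (v1,v4,v2) [-+-] → (1.29018, 0.8082, 0.511)–(1.29018, 0.8082, 0.207869)  len=0.3031
  (v2,v4,v5) [-++] → (1.29018, 0.8082, 0.207869)–(1.29018, 0.8082, -0.511)  len=0.7189
  (v2,v5,v0) [-+-] → (1.29018, 0.8082, -0.511)–(1.55268, 0.8082, -0.359434)  len=0.3031
  (v0,v5,v3) [-++] → (1.55268, 0.8082, -0.359434)–(2.17521, 0.8082, 0)  len=0.7188
  (v9,v12,v10) [+-+] → (-2.17521, 0.8082, 0)–(-1.55268, 0.8082, 0.359434)  len=0.7188
  (v10,v12,v13) [+--] → (-1.55268, 0.8082, 0.359434)–(-1.29018, 0.8082, 0.511)  len=0.3031
  (v10,v13,v11) [+-+] → (-1.29018, 0.8082, 0.511)–(-1.29018, 0.8082, -0.207869)  len=0.7189
  (v11,v13,v14) [+--] → (-1.29018, 0.8082, -0.207869)–(-1.29018, 0.8082, -0.511)  len=0.3031
  (v11,v14,v9) [+-+] → (-1.29018, 0.8082, -0.511)–(-1.69322, 0.8082, -0.278303)  len=0.4654
  (v9,v14,v12) [+--] → (-1.69322, 0.8082, -0.278303)–(-2.17521, 0.8082, 0)  len=0.5566

Chained into 2 loop(s):
  loop 1: 6 segments, perimeter = 3.0659
  loop 2: 6 segments, perimeter = 3.0659
Total perimeter = 6.132


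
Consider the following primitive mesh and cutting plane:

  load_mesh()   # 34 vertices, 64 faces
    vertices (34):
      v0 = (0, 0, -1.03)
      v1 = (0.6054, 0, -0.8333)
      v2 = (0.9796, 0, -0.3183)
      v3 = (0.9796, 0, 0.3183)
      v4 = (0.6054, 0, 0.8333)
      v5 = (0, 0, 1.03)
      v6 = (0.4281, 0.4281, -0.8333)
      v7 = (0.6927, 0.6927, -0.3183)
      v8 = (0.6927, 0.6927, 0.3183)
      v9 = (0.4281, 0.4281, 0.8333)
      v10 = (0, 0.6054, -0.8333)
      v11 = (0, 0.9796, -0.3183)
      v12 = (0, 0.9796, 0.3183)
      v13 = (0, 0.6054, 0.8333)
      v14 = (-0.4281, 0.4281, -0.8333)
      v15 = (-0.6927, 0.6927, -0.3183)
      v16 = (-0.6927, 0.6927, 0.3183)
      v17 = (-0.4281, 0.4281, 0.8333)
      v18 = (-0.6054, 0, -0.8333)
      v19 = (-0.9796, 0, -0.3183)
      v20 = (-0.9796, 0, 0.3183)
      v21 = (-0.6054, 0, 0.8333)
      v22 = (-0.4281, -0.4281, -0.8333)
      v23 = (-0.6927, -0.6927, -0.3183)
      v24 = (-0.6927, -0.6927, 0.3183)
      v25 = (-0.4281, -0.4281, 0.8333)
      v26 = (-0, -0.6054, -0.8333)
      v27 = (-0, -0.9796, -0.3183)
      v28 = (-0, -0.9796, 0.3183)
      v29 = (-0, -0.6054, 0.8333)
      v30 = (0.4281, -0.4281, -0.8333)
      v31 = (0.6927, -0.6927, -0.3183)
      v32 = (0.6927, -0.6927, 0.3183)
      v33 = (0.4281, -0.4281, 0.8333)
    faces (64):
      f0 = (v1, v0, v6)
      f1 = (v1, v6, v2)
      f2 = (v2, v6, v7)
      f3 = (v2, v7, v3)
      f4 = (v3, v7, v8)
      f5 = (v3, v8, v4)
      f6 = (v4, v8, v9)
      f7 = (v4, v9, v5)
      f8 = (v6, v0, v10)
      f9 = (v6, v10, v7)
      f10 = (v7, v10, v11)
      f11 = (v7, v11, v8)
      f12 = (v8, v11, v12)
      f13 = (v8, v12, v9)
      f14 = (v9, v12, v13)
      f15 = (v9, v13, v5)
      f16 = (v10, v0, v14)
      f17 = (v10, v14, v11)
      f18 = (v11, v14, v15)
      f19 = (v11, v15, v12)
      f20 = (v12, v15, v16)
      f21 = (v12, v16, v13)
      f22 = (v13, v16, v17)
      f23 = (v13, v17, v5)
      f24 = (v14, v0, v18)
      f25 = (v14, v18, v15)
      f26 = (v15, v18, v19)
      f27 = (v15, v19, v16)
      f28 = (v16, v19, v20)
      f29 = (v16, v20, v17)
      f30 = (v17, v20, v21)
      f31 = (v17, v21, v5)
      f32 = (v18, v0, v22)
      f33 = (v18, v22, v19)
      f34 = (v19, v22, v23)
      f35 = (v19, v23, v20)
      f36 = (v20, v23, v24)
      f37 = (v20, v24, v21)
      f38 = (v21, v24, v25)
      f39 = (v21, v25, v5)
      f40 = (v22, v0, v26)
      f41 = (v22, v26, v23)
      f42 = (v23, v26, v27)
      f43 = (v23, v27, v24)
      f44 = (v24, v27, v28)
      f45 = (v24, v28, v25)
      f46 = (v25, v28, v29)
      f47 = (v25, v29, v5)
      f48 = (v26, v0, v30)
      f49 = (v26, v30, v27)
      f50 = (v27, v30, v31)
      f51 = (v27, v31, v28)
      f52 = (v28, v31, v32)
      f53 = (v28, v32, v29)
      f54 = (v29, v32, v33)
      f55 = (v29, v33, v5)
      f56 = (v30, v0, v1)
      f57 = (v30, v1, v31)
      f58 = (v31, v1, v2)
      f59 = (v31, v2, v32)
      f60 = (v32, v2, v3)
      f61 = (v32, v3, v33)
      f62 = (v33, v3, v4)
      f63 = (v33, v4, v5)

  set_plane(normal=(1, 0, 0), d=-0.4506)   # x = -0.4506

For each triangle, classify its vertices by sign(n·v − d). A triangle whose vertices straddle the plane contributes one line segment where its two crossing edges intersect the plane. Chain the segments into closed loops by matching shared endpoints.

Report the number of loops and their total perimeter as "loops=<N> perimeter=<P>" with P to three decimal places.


Straddling triangles (20 of 64):
  (v11,v14,v15) [++-] → (-0.4506, 0.4506, -0.789507)–(-0.4506, 0.792972, -0.3183)  len=0.5825
  (v11,v15,v12) [+-+] → (-0.4506, 0.792972, -0.3183)–(-0.4506, 0.792972, -0.0958071)  len=0.2225
  (v12,v15,v16) [+--] → (-0.4506, 0.792972, -0.0958071)–(-0.4506, 0.792972, 0.3183)  len=0.4141
  (v12,v16,v13) [+-+] → (-0.4506, 0.792972, 0.3183)–(-0.4506, 0.662188, 0.498294)  len=0.2225
  (v13,v16,v17) [+-+] → (-0.4506, 0.662188, 0.498294)–(-0.4506, 0.4506, 0.789507)  len=0.3600
  (v14,v0,v18) [++-] → (-0.4506, 0, -0.883596)–(-0.4506, 0.373773, -0.8333)  len=0.3771
  (v14,v18,v15) [+--] → (-0.4506, 0.373773, -0.8333)–(-0.4506, 0.4506, -0.789507)  len=0.0884
  (v16,v20,v17) [--+] → (-0.4506, 0.410634, 0.812289)–(-0.4506, 0.4506, 0.789507)  len=0.0460
  (v17,v20,v21) [+--] → (-0.4506, 0.410634, 0.812289)–(-0.4506, 0.373773, 0.8333)  len=0.0424
  (v17,v21,v5) [+-+] → (-0.4506, 0.373773, 0.8333)–(-0.4506, 0, 0.883596)  len=0.3771
  (v18,v0,v22) [-++] → (-0.4506, 0, -0.883596)–(-0.4506, -0.373773, -0.8333)  len=0.3771
  (v18,v22,v19) [-+-] → (-0.4506, -0.373773, -0.8333)–(-0.4506, -0.410634, -0.812289)  len=0.0424
  (v19,v22,v23) [-+-] → (-0.4506, -0.410634, -0.812289)–(-0.4506, -0.4506, -0.789507)  len=0.0460
  (v21,v24,v25) [--+] → (-0.4506, -0.4506, 0.789507)–(-0.4506, -0.373773, 0.8333)  len=0.0884
  (v21,v25,v5) [-++] → (-0.4506, -0.373773, 0.8333)–(-0.4506, 0, 0.883596)  len=0.3771
  (v22,v26,v23) [++-] → (-0.4506, -0.662188, -0.498294)–(-0.4506, -0.4506, -0.789507)  len=0.3600
  (v23,v26,v27) [-++] → (-0.4506, -0.662188, -0.498294)–(-0.4506, -0.792972, -0.3183)  len=0.2225
  (v23,v27,v24) [-+-] → (-0.4506, -0.792972, -0.3183)–(-0.4506, -0.792972, 0.0958071)  len=0.4141
  (v24,v27,v28) [-++] → (-0.4506, -0.792972, 0.0958071)–(-0.4506, -0.792972, 0.3183)  len=0.2225
  (v24,v28,v25) [-++] → (-0.4506, -0.792972, 0.3183)–(-0.4506, -0.4506, 0.789507)  len=0.5825

Chained into 1 loop(s):
  loop 1: 20 segments, perimeter = 5.4653
Total perimeter = 5.465

loops=1 perimeter=5.465


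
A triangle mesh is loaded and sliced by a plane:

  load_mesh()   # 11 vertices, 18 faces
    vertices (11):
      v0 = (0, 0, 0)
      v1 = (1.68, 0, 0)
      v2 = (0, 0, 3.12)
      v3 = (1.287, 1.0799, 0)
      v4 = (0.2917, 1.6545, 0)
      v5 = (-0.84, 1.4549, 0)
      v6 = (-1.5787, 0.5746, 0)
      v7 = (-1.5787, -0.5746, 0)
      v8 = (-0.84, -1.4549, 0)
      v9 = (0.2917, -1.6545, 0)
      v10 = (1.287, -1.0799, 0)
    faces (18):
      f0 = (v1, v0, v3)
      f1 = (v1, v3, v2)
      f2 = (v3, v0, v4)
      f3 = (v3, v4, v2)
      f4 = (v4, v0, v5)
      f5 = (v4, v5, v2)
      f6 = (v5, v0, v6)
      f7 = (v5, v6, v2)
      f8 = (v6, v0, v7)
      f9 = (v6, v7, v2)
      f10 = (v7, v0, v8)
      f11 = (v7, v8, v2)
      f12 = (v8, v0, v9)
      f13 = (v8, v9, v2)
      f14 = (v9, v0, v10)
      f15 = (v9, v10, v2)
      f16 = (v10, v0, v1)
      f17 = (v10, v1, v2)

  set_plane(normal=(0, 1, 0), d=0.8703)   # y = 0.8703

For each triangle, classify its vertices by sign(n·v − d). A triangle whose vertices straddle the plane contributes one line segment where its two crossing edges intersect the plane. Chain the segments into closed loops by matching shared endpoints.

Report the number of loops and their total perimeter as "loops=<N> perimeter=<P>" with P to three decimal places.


Straddling triangles (8 of 18):
  (v1,v0,v3) [--+] → (1.0372, 0.8703, 0)–(1.36328, 0.8703, 0)  len=0.3261
  (v1,v3,v2) [-+-] → (1.36328, 0.8703, 0)–(1.0372, 0.8703, 0.605567)  len=0.6878
  (v3,v0,v4) [+-+] → (1.0372, 0.8703, 0)–(0.15344, 0.8703, 0)  len=0.8838
  (v3,v4,v2) [++-] → (0.15344, 0.8703, 1.47882)–(1.0372, 0.8703, 0.605567)  len=1.2424
  (v4,v0,v5) [+-+] → (0.15344, 0.8703, 0)–(-0.502476, 0.8703, 0)  len=0.6559
  (v4,v5,v2) [++-] → (-0.502476, 0.8703, 1.25366)–(0.15344, 0.8703, 1.47882)  len=0.6935
  (v5,v0,v6) [+--] → (-0.502476, 0.8703, 0)–(-1.33056, 0.8703, 0)  len=0.8281
  (v5,v6,v2) [+--] → (-1.33056, 0.8703, 0)–(-0.502476, 0.8703, 1.25366)  len=1.5025

Chained into 1 loop(s):
  loop 1: 8 segments, perimeter = 6.8200
Total perimeter = 6.820

loops=1 perimeter=6.820


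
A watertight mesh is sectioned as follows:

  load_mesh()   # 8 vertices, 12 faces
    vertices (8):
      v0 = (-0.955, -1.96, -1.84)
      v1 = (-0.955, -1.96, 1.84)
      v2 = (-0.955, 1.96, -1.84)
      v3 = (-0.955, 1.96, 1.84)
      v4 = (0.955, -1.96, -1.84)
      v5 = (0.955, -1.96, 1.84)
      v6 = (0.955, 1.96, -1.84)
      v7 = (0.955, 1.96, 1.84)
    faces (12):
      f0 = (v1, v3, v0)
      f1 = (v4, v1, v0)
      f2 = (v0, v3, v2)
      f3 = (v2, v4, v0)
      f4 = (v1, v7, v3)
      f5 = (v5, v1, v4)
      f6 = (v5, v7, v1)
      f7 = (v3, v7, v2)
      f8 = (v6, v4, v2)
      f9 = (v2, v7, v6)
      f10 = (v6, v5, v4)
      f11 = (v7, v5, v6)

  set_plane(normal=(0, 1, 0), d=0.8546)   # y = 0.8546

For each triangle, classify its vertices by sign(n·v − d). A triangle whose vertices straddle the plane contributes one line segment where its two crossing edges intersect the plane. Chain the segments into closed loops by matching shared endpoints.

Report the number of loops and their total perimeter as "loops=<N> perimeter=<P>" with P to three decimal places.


loops=1 perimeter=11.180

Straddling triangles (8 of 12):
  (v1,v3,v0) [-+-] → (-0.955, 0.8546, 1.84)–(-0.955, 0.8546, 0.802278)  len=1.0377
  (v0,v3,v2) [-++] → (-0.955, 0.8546, 0.802278)–(-0.955, 0.8546, -1.84)  len=2.6423
  (v2,v4,v0) [+--] → (-0.416399, 0.8546, -1.84)–(-0.955, 0.8546, -1.84)  len=0.5386
  (v1,v7,v3) [-++] → (0.416399, 0.8546, 1.84)–(-0.955, 0.8546, 1.84)  len=1.3714
  (v5,v7,v1) [-+-] → (0.955, 0.8546, 1.84)–(0.416399, 0.8546, 1.84)  len=0.5386
  (v6,v4,v2) [+-+] → (0.955, 0.8546, -1.84)–(-0.416399, 0.8546, -1.84)  len=1.3714
  (v6,v5,v4) [+--] → (0.955, 0.8546, -0.802278)–(0.955, 0.8546, -1.84)  len=1.0377
  (v7,v5,v6) [+-+] → (0.955, 0.8546, 1.84)–(0.955, 0.8546, -0.802278)  len=2.6423

Chained into 1 loop(s):
  loop 1: 8 segments, perimeter = 11.1800
Total perimeter = 11.180


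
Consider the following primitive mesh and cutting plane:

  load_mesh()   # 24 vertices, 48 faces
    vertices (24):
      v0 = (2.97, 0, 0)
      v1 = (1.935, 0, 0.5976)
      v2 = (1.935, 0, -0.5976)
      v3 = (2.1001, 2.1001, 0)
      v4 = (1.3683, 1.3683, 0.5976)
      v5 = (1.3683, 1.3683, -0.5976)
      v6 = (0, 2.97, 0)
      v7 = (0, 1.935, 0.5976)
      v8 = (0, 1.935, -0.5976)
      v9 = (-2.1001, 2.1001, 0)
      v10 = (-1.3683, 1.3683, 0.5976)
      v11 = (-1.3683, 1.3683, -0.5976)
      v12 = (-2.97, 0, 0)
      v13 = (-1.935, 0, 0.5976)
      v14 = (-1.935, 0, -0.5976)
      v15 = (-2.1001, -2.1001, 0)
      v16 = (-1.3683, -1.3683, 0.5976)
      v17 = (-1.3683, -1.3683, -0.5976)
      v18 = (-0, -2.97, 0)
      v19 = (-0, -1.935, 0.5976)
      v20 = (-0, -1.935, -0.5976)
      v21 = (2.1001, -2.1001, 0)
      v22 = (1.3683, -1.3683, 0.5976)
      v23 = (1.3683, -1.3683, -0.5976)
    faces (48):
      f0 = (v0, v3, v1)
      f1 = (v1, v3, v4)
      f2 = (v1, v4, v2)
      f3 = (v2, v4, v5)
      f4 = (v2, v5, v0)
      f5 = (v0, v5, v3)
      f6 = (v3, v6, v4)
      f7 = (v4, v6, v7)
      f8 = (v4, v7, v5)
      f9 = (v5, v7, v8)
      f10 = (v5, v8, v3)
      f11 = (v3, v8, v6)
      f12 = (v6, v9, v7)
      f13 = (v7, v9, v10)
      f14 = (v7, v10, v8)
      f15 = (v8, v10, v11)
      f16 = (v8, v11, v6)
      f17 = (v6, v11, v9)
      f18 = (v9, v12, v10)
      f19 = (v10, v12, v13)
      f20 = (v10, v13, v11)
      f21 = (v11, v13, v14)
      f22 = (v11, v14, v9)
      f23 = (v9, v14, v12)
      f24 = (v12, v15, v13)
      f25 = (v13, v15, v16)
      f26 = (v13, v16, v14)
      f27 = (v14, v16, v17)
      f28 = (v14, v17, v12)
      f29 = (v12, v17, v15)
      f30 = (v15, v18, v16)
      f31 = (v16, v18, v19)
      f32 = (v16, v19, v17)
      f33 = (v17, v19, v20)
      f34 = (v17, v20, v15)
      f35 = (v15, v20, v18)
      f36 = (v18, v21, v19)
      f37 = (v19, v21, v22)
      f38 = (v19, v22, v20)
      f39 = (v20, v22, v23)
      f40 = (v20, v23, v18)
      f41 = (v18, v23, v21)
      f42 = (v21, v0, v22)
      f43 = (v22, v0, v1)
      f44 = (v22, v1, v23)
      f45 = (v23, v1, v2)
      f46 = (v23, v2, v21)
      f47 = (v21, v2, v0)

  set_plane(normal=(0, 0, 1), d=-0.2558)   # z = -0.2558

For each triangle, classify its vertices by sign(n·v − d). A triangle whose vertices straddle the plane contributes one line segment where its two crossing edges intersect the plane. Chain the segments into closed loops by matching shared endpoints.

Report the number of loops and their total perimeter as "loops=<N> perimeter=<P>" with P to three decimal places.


loops=2 perimeter=27.321

Straddling triangles (32 of 48):
  (v1,v4,v2) [++-] → (1.77294, 0.391303, -0.2558)–(1.935, 0, -0.2558)  len=0.4235
  (v2,v4,v5) [-+-] → (1.77294, 0.391303, -0.2558)–(1.3683, 1.3683, -0.2558)  len=1.0575
  (v2,v5,v0) [--+] → (2.2844, 0.585695, -0.2558)–(2.52697, 0, -0.2558)  len=0.6339
  (v0,v5,v3) [+-+] → (2.2844, 0.585695, -0.2558)–(1.78686, 1.78686, -0.2558)  len=1.3001
  (v4,v7,v5) [++-] → (0.976997, 1.53036, -0.2558)–(1.3683, 1.3683, -0.2558)  len=0.4235
  (v5,v7,v8) [-+-] → (0.976997, 1.53036, -0.2558)–(0, 1.935, -0.2558)  len=1.0575
  (v5,v8,v3) [--+] → (1.20116, 2.02943, -0.2558)–(1.78686, 1.78686, -0.2558)  len=0.6339
  (v3,v8,v6) [+-+] → (1.20116, 2.02943, -0.2558)–(0, 2.52697, -0.2558)  len=1.3001
  (v7,v10,v8) [++-] → (-0.391303, 1.77294, -0.2558)–(0, 1.935, -0.2558)  len=0.4235
  (v8,v10,v11) [-+-] → (-0.391303, 1.77294, -0.2558)–(-1.3683, 1.3683, -0.2558)  len=1.0575
  (v8,v11,v6) [--+] → (-0.585695, 2.2844, -0.2558)–(0, 2.52697, -0.2558)  len=0.6339
  (v6,v11,v9) [+-+] → (-0.585695, 2.2844, -0.2558)–(-1.78686, 1.78686, -0.2558)  len=1.3001
  (v10,v13,v11) [++-] → (-1.53036, 0.976997, -0.2558)–(-1.3683, 1.3683, -0.2558)  len=0.4235
  (v11,v13,v14) [-+-] → (-1.53036, 0.976997, -0.2558)–(-1.935, 0, -0.2558)  len=1.0575
  (v11,v14,v9) [--+] → (-2.02943, 1.20116, -0.2558)–(-1.78686, 1.78686, -0.2558)  len=0.6339
  (v9,v14,v12) [+-+] → (-2.02943, 1.20116, -0.2558)–(-2.52697, 0, -0.2558)  len=1.3001
  (v13,v16,v14) [++-] → (-1.77294, -0.391303, -0.2558)–(-1.935, 0, -0.2558)  len=0.4235
  (v14,v16,v17) [-+-] → (-1.77294, -0.391303, -0.2558)–(-1.3683, -1.3683, -0.2558)  len=1.0575
  (v14,v17,v12) [--+] → (-2.2844, -0.585695, -0.2558)–(-2.52697, 0, -0.2558)  len=0.6339
  (v12,v17,v15) [+-+] → (-2.2844, -0.585695, -0.2558)–(-1.78686, -1.78686, -0.2558)  len=1.3001
  (v16,v19,v17) [++-] → (-0.976997, -1.53036, -0.2558)–(-1.3683, -1.3683, -0.2558)  len=0.4235
  (v17,v19,v20) [-+-] → (-0.976997, -1.53036, -0.2558)–(0, -1.935, -0.2558)  len=1.0575
  (v17,v20,v15) [--+] → (-1.20116, -2.02943, -0.2558)–(-1.78686, -1.78686, -0.2558)  len=0.6339
  (v15,v20,v18) [+-+] → (-1.20116, -2.02943, -0.2558)–(0, -2.52697, -0.2558)  len=1.3001
  (v19,v22,v20) [++-] → (0.391303, -1.77294, -0.2558)–(0, -1.935, -0.2558)  len=0.4235
  (v20,v22,v23) [-+-] → (0.391303, -1.77294, -0.2558)–(1.3683, -1.3683, -0.2558)  len=1.0575
  (v20,v23,v18) [--+] → (0.585695, -2.2844, -0.2558)–(0, -2.52697, -0.2558)  len=0.6339
  (v18,v23,v21) [+-+] → (0.585695, -2.2844, -0.2558)–(1.78686, -1.78686, -0.2558)  len=1.3001
  (v22,v1,v23) [++-] → (1.53036, -0.976997, -0.2558)–(1.3683, -1.3683, -0.2558)  len=0.4235
  (v23,v1,v2) [-+-] → (1.53036, -0.976997, -0.2558)–(1.935, 0, -0.2558)  len=1.0575
  (v23,v2,v21) [--+] → (2.02943, -1.20116, -0.2558)–(1.78686, -1.78686, -0.2558)  len=0.6339
  (v21,v2,v0) [+-+] → (2.02943, -1.20116, -0.2558)–(2.52697, 0, -0.2558)  len=1.3001

Chained into 2 loop(s):
  loop 1: 16 segments, perimeter = 11.8481
  loop 2: 16 segments, perimeter = 15.4726
Total perimeter = 27.321


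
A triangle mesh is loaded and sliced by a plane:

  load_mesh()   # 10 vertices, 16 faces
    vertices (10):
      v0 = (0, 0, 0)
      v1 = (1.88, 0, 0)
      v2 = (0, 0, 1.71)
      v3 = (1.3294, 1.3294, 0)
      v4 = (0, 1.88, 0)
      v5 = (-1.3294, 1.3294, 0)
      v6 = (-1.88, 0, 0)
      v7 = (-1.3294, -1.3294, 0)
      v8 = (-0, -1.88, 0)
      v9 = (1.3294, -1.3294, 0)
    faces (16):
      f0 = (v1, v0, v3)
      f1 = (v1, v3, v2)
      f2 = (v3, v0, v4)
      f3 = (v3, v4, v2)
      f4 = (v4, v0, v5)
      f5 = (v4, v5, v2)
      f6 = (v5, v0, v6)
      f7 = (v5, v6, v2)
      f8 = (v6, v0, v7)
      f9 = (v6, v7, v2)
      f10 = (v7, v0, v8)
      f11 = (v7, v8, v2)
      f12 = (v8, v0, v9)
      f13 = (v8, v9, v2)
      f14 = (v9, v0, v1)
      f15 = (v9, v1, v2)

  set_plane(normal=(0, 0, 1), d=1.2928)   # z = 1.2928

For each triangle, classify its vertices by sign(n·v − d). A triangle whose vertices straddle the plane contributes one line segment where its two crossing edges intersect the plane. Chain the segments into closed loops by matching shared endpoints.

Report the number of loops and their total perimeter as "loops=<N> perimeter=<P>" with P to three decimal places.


Straddling triangles (8 of 16):
  (v1,v3,v2) [--+] → (0.324343, 0.324343, 1.2928)–(0.458676, 0, 1.2928)  len=0.3511
  (v3,v4,v2) [--+] → (0, 0.458676, 1.2928)–(0.324343, 0.324343, 1.2928)  len=0.3511
  (v4,v5,v2) [--+] → (-0.324343, 0.324343, 1.2928)–(0, 0.458676, 1.2928)  len=0.3511
  (v5,v6,v2) [--+] → (-0.458676, 0, 1.2928)–(-0.324343, 0.324343, 1.2928)  len=0.3511
  (v6,v7,v2) [--+] → (-0.324343, -0.324343, 1.2928)–(-0.458676, 0, 1.2928)  len=0.3511
  (v7,v8,v2) [--+] → (0, -0.458676, 1.2928)–(-0.324343, -0.324343, 1.2928)  len=0.3511
  (v8,v9,v2) [--+] → (0.324343, -0.324343, 1.2928)–(0, -0.458676, 1.2928)  len=0.3511
  (v9,v1,v2) [--+] → (0.458676, 0, 1.2928)–(0.324343, -0.324343, 1.2928)  len=0.3511

Chained into 1 loop(s):
  loop 1: 8 segments, perimeter = 2.8085
Total perimeter = 2.808

loops=1 perimeter=2.808


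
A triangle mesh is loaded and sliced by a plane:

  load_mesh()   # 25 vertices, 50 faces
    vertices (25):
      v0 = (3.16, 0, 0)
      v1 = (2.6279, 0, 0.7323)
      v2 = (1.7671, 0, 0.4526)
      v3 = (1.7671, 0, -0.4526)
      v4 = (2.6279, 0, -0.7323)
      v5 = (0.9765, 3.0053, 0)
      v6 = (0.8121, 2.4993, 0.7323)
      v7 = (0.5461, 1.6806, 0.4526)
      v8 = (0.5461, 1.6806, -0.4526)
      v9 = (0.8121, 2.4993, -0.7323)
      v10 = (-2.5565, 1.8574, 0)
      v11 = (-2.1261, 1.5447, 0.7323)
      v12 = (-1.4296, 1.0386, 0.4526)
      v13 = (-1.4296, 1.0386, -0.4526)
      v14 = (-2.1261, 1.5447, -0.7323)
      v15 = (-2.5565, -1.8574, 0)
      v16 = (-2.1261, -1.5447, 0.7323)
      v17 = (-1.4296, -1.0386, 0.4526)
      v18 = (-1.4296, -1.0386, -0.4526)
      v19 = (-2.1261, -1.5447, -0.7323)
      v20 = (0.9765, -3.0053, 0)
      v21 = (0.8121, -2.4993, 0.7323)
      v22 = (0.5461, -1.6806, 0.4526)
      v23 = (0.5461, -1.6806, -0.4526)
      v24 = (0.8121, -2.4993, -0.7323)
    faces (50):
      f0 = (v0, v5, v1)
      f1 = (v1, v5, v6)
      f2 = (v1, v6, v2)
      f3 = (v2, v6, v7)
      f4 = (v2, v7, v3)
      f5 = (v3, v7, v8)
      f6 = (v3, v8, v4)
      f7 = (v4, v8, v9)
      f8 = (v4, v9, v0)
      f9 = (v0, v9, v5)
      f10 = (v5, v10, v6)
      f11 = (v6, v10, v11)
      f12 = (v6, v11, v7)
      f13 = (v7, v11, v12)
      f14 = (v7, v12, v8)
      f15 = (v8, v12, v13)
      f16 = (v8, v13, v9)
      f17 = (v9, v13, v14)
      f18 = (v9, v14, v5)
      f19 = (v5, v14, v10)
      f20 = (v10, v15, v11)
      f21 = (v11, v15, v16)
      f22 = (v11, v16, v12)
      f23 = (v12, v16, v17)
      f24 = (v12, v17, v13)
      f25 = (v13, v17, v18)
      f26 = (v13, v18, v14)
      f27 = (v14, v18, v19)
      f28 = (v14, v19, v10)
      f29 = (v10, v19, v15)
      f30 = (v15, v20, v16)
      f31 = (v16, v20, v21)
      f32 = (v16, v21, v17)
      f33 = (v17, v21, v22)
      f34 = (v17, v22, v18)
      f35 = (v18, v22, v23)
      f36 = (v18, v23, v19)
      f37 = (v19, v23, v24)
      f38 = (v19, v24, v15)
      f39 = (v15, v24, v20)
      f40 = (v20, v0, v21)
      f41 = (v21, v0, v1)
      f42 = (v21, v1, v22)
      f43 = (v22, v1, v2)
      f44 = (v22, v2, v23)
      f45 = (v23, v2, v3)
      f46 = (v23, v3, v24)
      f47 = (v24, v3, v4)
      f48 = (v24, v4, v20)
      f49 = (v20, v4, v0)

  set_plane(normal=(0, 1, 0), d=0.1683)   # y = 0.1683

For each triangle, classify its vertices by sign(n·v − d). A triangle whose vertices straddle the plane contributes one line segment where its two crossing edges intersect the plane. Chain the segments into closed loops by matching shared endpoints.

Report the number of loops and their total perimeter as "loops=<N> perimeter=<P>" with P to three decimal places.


Straddling triangles (20 of 50):
  (v0,v5,v1) [-+-] → (3.03772, 0.1683, 0)–(2.53542, 0.1683, 0.69129)  len=0.8545
  (v1,v5,v6) [-++] → (2.53542, 0.1683, 0.69129)–(2.50563, 0.1683, 0.7323)  len=0.0507
  (v1,v6,v2) [-+-] → (2.50563, 0.1683, 0.7323)–(1.70279, 0.1683, 0.471435)  len=0.8442
  (v2,v6,v7) [-++] → (1.70279, 0.1683, 0.471435)–(1.64483, 0.1683, 0.4526)  len=0.0609
  (v2,v7,v3) [-+-] → (1.64483, 0.1683, 0.4526)–(1.64483, 0.1683, -0.361951)  len=0.8146
  (v3,v7,v8) [-++] → (1.64483, 0.1683, -0.361951)–(1.64483, 0.1683, -0.4526)  len=0.0906
  (v3,v8,v4) [-+-] → (1.64483, 0.1683, -0.4526)–(2.41942, 0.1683, -0.70429)  len=0.8145
  (v4,v8,v9) [-++] → (2.41942, 0.1683, -0.70429)–(2.50563, 0.1683, -0.7323)  len=0.0906
  (v4,v9,v0) [-+-] → (2.50563, 0.1683, -0.7323)–(3.0019, 0.1683, -0.0493122)  len=0.8442
  (v0,v9,v5) [-++] → (3.0019, 0.1683, -0.0493122)–(3.03772, 0.1683, 0)  len=0.0610
  (v10,v15,v11) [+-+] → (-2.5565, 0.1683, 0)–(-2.30023, 0.1683, 0.436031)  len=0.5058
  (v11,v15,v16) [+--] → (-2.30023, 0.1683, 0.436031)–(-2.1261, 0.1683, 0.7323)  len=0.3437
  (v11,v16,v12) [+-+] → (-2.1261, 0.1683, 0.7323)–(-1.66425, 0.1683, 0.546829)  len=0.4977
  (v12,v16,v17) [+--] → (-1.66425, 0.1683, 0.546829)–(-1.4296, 0.1683, 0.4526)  len=0.2529
  (v12,v17,v13) [+-+] → (-1.4296, 0.1683, 0.4526)–(-1.4296, 0.1683, -0.0733416)  len=0.5259
  (v13,v17,v18) [+--] → (-1.4296, 0.1683, -0.0733416)–(-1.4296, 0.1683, -0.4526)  len=0.3793
  (v13,v18,v14) [+-+] → (-1.4296, 0.1683, -0.4526)–(-1.755, 0.1683, -0.583274)  len=0.3507
  (v14,v18,v19) [+--] → (-1.755, 0.1683, -0.583274)–(-2.1261, 0.1683, -0.7323)  len=0.3999
  (v14,v19,v10) [+-+] → (-2.1261, 0.1683, -0.7323)–(-2.34281, 0.1683, -0.363578)  len=0.4277
  (v10,v19,v15) [+--] → (-2.34281, 0.1683, -0.363578)–(-2.5565, 0.1683, 0)  len=0.4217

Chained into 2 loop(s):
  loop 1: 10 segments, perimeter = 4.5258
  loop 2: 10 segments, perimeter = 4.1052
Total perimeter = 8.631

loops=2 perimeter=8.631


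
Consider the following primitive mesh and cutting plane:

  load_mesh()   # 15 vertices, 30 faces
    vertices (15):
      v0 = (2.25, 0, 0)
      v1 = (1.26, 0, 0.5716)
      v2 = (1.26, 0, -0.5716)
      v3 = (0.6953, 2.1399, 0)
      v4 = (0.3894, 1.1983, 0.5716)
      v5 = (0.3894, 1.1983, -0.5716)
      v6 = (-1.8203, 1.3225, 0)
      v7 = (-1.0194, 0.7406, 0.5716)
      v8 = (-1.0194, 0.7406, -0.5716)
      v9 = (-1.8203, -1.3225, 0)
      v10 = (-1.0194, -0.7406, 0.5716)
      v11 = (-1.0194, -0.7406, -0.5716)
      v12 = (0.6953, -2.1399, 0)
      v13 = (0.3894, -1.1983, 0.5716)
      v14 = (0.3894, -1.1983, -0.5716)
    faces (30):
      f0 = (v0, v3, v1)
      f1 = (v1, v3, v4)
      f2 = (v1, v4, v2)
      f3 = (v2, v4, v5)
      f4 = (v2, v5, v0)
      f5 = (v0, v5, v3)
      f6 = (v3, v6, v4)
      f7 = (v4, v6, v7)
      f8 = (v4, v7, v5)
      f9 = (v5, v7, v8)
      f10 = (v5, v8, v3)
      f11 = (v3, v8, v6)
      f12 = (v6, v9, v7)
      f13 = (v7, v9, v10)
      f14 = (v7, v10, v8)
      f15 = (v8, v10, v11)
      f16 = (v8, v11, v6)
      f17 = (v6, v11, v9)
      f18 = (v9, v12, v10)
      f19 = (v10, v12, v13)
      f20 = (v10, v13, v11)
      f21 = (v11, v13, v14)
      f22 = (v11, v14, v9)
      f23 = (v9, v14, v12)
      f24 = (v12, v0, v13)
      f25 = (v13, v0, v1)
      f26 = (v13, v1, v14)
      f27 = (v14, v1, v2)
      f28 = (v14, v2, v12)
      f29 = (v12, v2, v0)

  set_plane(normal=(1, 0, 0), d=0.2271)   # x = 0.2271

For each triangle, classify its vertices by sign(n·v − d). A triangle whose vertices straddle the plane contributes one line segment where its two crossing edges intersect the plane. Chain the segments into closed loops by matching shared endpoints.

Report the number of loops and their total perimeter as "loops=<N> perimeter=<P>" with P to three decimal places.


Straddling triangles (12 of 30):
  (v3,v6,v4) [+-+] → (0.2271, 1.98777, 0)–(0.2271, 1.20742, 0.529617)  len=0.9431
  (v4,v6,v7) [+--] → (0.2271, 1.20742, 0.529617)–(0.2271, 1.14557, 0.5716)  len=0.0748
  (v4,v7,v5) [+-+] → (0.2271, 1.14557, 0.5716)–(0.2271, 1.14557, -0.439898)  len=1.0115
  (v5,v7,v8) [+--] → (0.2271, 1.14557, -0.439898)–(0.2271, 1.14557, -0.5716)  len=0.1317
  (v5,v8,v3) [+-+] → (0.2271, 1.14557, -0.5716)–(0.2271, 1.75782, -0.156076)  len=0.7399
  (v3,v8,v6) [+--] → (0.2271, 1.75782, -0.156076)–(0.2271, 1.98777, 0)  len=0.2779
  (v9,v12,v10) [-+-] → (0.2271, -1.98777, 0)–(0.2271, -1.75782, 0.156076)  len=0.2779
  (v10,v12,v13) [-++] → (0.2271, -1.75782, 0.156076)–(0.2271, -1.14557, 0.5716)  len=0.7399
  (v10,v13,v11) [-+-] → (0.2271, -1.14557, 0.5716)–(0.2271, -1.14557, 0.439898)  len=0.1317
  (v11,v13,v14) [-++] → (0.2271, -1.14557, 0.439898)–(0.2271, -1.14557, -0.5716)  len=1.0115
  (v11,v14,v9) [-+-] → (0.2271, -1.14557, -0.5716)–(0.2271, -1.20742, -0.529617)  len=0.0748
  (v9,v14,v12) [-++] → (0.2271, -1.20742, -0.529617)–(0.2271, -1.98777, 0)  len=0.9431

Chained into 2 loop(s):
  loop 1: 6 segments, perimeter = 3.1789
  loop 2: 6 segments, perimeter = 3.1789
Total perimeter = 6.358

loops=2 perimeter=6.358


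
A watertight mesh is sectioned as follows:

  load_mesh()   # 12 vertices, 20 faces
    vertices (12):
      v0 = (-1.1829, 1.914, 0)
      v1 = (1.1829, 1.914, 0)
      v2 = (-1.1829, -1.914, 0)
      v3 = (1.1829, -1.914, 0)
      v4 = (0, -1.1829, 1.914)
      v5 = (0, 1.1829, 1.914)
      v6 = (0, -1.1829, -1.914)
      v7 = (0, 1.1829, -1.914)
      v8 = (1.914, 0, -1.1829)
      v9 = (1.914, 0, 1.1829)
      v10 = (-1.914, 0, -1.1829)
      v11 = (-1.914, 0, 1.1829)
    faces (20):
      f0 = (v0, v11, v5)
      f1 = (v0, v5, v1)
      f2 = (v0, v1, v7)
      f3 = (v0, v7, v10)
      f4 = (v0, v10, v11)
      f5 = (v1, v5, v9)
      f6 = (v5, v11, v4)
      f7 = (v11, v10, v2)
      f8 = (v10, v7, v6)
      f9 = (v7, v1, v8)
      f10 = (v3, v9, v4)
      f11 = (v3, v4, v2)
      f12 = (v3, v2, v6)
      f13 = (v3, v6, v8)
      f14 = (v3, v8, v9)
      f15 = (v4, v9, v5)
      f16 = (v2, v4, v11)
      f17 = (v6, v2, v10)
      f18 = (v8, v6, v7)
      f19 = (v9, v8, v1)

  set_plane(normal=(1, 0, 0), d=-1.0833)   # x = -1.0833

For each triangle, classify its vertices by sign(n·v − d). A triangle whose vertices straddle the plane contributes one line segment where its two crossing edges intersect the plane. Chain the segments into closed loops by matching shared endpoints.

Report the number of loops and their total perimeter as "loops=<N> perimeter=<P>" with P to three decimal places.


loops=1 perimeter=10.318

Straddling triangles (10 of 20):
  (v0,v11,v5) [--+] → (-1.0833, 0.513393, 1.50021)–(-1.0833, 1.85244, 0.161159)  len=1.8937
  (v0,v5,v1) [-++] → (-1.0833, 1.85244, 0.161159)–(-1.0833, 1.914, 0)  len=0.1725
  (v0,v1,v7) [-++] → (-1.0833, 1.914, 0)–(-1.0833, 1.85244, -0.161159)  len=0.1725
  (v0,v7,v10) [-+-] → (-1.0833, 1.85244, -0.161159)–(-1.0833, 0.513393, -1.50021)  len=1.8937
  (v5,v11,v4) [+-+] → (-1.0833, 0.513393, 1.50021)–(-1.0833, -0.513393, 1.50021)  len=1.0268
  (v10,v7,v6) [-++] → (-1.0833, 0.513393, -1.50021)–(-1.0833, -0.513393, -1.50021)  len=1.0268
  (v3,v4,v2) [++-] → (-1.0833, -1.85244, 0.161159)–(-1.0833, -1.914, 0)  len=0.1725
  (v3,v2,v6) [+-+] → (-1.0833, -1.914, 0)–(-1.0833, -1.85244, -0.161159)  len=0.1725
  (v2,v4,v11) [-+-] → (-1.0833, -1.85244, 0.161159)–(-1.0833, -0.513393, 1.50021)  len=1.8937
  (v6,v2,v10) [+--] → (-1.0833, -1.85244, -0.161159)–(-1.0833, -0.513393, -1.50021)  len=1.8937

Chained into 1 loop(s):
  loop 1: 10 segments, perimeter = 10.3184
Total perimeter = 10.318
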